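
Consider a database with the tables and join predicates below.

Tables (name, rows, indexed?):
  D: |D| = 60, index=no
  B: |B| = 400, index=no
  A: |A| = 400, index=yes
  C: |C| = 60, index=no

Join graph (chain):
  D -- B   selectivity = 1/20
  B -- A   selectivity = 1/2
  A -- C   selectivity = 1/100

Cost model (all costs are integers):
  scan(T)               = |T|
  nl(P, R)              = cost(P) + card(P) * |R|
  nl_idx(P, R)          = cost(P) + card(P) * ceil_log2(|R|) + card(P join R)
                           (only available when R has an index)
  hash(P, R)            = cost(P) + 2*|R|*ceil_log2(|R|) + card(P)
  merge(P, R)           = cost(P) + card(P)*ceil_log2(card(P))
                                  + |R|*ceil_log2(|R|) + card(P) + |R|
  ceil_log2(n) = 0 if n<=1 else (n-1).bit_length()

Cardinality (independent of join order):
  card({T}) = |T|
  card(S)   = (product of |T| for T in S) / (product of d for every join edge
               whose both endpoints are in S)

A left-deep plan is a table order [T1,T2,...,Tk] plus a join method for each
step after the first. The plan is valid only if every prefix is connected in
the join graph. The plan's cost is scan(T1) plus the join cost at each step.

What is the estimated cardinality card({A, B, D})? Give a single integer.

Tables in S: A(400), B(400), D(60)
Edges inside S: D-B(d=20), B-A(d=2)
numerator = 400 * 400 * 60 = 9600000
denominator = 20 * 2 = 40
card(S) = 9600000 / 40 = 240000

240000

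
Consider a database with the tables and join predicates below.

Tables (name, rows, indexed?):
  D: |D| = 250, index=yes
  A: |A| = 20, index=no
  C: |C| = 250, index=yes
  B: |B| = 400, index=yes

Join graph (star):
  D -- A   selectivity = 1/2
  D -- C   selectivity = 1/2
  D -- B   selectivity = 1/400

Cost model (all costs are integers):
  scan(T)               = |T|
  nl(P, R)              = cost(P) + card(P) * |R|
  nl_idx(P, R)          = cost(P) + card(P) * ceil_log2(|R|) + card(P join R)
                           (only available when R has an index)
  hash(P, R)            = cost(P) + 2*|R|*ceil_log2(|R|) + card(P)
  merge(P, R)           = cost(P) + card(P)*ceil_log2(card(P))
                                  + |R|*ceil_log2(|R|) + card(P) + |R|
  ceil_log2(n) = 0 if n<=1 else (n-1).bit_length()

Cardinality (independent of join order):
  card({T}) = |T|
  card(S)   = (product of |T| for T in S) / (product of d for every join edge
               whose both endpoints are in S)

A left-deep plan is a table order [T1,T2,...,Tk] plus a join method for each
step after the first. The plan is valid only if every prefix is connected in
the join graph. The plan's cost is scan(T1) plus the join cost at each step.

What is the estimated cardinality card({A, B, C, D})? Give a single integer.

312500

Tables in S: A(20), B(400), C(250), D(250)
Edges inside S: D-A(d=2), D-C(d=2), D-B(d=400)
numerator = 20 * 400 * 250 * 250 = 500000000
denominator = 2 * 2 * 400 = 1600
card(S) = 500000000 / 1600 = 312500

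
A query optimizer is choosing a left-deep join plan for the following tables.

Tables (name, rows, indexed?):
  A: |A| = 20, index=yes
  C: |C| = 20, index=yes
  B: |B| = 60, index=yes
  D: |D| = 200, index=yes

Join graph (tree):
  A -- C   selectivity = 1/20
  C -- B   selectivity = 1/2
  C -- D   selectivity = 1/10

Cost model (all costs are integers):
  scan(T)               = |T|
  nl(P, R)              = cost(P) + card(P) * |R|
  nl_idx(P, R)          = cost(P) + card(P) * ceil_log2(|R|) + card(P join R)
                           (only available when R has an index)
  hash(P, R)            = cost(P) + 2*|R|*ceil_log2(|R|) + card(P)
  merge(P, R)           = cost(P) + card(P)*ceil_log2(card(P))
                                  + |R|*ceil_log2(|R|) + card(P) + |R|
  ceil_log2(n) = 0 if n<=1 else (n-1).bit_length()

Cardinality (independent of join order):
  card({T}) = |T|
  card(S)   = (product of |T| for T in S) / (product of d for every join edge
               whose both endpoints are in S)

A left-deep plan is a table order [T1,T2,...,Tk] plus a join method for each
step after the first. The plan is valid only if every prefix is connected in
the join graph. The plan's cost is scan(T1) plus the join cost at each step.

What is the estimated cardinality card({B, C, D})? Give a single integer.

Tables in S: B(60), C(20), D(200)
Edges inside S: C-B(d=2), C-D(d=10)
numerator = 60 * 20 * 200 = 240000
denominator = 2 * 10 = 20
card(S) = 240000 / 20 = 12000

12000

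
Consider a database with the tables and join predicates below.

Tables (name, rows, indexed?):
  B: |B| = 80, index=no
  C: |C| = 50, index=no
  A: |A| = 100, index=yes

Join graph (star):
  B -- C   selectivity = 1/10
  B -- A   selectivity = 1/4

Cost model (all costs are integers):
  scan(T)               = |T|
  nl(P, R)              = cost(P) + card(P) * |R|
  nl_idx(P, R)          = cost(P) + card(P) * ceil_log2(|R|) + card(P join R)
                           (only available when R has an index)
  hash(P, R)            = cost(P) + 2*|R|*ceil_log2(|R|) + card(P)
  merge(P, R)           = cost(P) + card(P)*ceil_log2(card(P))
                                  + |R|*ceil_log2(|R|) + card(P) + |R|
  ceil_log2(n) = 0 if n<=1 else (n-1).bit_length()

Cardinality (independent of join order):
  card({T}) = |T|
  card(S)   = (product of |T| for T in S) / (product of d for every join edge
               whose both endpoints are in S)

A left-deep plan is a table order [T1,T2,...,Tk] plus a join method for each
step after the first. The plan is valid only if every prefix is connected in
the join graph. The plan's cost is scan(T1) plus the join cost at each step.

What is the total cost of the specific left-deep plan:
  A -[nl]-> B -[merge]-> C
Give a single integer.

32450

step 1: scan A: cost=100, card=100
step 2: join B via nl
    card(P join B) = 100*80/(4) = 2000
    cost = 100 + 100*80 = 8100
step 3: join C via merge
    card(P join C) = 2000*50/(10) = 10000
    cost = 8100 + 2000*11 + 50*6 + 2000 + 50 = 32450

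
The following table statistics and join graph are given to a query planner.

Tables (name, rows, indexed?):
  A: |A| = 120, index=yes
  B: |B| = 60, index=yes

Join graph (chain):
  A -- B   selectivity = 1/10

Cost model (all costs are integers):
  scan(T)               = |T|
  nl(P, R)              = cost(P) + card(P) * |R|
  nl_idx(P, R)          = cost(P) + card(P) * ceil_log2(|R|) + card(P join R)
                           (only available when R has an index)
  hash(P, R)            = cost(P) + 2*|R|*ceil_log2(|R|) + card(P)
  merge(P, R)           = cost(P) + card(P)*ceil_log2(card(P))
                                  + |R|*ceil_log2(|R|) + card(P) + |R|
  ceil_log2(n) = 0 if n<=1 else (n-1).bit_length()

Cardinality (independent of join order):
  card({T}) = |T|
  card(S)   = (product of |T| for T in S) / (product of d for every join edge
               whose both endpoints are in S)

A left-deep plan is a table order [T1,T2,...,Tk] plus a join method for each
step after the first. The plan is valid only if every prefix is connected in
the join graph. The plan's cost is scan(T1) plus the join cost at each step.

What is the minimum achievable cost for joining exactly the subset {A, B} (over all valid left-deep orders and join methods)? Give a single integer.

960

Selinger DP over subsets of {A,B}:
  {A}: scan cost=120, card=120
  {B}: scan cost=60, card=60
  {AB}: card=720; try (B,hash)→960, (A,nl_idx)→1200, (A,merge)→1440, (B,merge)→1500, (B,nl_idx)→1560, (A,hash)→1800 …(+2); best=960 via (B,hash)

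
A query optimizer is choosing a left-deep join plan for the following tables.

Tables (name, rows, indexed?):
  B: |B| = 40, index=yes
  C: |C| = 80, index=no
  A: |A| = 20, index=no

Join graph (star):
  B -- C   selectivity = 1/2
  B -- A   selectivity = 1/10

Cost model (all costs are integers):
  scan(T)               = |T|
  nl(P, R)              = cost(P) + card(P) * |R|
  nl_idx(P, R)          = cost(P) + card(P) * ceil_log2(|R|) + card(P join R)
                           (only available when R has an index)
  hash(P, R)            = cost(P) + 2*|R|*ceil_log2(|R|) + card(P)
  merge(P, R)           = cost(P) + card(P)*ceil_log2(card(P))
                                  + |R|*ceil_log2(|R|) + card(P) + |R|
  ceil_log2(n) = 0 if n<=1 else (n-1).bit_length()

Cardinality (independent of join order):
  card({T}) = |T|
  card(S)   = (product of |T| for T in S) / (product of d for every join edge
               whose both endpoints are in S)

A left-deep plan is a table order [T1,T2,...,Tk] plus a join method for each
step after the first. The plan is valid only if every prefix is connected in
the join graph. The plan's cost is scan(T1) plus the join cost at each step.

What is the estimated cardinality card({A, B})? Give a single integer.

Tables in S: A(20), B(40)
Edges inside S: B-A(d=10)
numerator = 20 * 40 = 800
denominator = 10 = 10
card(S) = 800 / 10 = 80

80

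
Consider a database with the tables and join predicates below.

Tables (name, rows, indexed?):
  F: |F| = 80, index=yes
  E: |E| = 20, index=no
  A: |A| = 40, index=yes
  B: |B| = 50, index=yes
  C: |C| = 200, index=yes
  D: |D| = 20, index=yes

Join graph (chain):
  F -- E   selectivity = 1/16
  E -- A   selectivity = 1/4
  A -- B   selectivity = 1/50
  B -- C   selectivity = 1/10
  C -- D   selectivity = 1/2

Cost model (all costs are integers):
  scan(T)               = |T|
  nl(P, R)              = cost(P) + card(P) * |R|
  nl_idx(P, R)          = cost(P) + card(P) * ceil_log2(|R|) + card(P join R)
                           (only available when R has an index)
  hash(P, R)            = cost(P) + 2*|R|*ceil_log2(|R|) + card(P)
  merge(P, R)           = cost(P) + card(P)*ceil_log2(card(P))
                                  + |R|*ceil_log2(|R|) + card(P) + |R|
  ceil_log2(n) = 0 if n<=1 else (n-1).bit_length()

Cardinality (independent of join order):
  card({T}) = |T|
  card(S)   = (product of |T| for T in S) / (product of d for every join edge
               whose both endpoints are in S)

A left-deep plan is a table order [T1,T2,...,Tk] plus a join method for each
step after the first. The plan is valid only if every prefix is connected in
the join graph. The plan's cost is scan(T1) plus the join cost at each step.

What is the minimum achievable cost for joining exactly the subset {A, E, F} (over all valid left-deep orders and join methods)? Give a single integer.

Selinger DP over subsets of {A,E,F}:
  {F}: scan cost=80, card=80
  {E}: scan cost=20, card=20
  {A}: scan cost=40, card=40
  {EF}: card=100; try (F,nl_idx)→260, (E,hash)→360, (F,merge)→780, (E,merge)→840, (F,hash)→1160, (F,nl)→1620 …(+1); best=260 via (F,nl_idx)
  {AE}: card=200; try (E,hash)→280, (A,nl_idx)→340, (A,merge)→420, (E,merge)→440, (A,hash)→520, (A,nl)→820 …(+1); best=280 via (E,hash)
  {AEF}: card=1000; try (A,hash)→840, (A,merge)→1340, (F,hash)→1600, (A,nl_idx)→1860, (F,nl_idx)→2680, (F,merge)→2720 …(+2); best=840 via (A,hash)

840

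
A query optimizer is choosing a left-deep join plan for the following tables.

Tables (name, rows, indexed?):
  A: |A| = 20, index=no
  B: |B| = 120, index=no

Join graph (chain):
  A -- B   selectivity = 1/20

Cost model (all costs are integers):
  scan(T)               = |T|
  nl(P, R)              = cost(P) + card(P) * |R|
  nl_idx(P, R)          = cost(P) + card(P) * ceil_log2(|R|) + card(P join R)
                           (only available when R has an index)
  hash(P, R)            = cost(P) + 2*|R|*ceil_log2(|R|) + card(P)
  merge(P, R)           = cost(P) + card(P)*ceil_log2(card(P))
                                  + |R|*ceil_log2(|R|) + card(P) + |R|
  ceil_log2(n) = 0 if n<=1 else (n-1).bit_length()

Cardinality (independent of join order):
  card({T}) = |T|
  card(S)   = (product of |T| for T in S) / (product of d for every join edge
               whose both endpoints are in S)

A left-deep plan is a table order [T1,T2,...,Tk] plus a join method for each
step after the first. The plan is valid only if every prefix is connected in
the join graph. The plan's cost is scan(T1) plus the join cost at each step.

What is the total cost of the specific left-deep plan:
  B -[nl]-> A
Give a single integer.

step 1: scan B: cost=120, card=120
step 2: join A via nl
    card(P join A) = 120*20/(20) = 120
    cost = 120 + 120*20 = 2520

2520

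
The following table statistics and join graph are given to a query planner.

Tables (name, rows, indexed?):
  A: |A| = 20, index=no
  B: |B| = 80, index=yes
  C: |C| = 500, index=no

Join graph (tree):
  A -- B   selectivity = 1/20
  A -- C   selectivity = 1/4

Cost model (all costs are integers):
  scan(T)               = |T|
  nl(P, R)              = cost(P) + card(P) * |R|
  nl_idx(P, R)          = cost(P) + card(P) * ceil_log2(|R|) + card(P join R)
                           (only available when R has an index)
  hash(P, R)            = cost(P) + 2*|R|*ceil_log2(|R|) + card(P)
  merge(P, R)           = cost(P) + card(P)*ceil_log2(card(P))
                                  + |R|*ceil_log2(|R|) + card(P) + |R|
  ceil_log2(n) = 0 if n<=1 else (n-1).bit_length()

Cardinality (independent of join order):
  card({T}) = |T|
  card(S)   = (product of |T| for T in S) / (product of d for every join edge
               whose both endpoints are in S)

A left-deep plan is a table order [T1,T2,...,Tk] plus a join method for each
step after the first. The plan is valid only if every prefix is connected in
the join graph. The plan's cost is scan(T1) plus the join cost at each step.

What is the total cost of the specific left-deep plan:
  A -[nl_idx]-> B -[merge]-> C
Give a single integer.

5880

step 1: scan A: cost=20, card=20
step 2: join B via nl_idx
    card(P join B) = 20*80/(20) = 80
    cost = 20 + 20*7 + 80 = 240
step 3: join C via merge
    card(P join C) = 80*500/(4) = 10000
    cost = 240 + 80*7 + 500*9 + 80 + 500 = 5880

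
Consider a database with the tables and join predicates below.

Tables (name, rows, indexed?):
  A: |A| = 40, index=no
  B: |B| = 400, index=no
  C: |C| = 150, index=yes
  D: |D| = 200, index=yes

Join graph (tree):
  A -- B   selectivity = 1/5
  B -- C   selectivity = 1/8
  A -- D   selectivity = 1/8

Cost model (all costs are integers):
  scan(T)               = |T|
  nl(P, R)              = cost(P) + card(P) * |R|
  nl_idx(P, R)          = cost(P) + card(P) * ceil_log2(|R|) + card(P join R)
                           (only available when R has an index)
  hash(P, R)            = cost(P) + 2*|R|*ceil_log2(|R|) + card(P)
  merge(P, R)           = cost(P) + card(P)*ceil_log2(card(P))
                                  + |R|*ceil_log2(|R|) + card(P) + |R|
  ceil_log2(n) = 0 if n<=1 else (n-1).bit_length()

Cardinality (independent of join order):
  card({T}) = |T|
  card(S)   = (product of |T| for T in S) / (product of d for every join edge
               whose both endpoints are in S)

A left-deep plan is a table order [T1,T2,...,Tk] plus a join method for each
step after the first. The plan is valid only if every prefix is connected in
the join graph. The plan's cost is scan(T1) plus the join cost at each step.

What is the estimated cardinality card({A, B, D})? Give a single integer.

Tables in S: A(40), B(400), D(200)
Edges inside S: A-B(d=5), A-D(d=8)
numerator = 40 * 400 * 200 = 3200000
denominator = 5 * 8 = 40
card(S) = 3200000 / 40 = 80000

80000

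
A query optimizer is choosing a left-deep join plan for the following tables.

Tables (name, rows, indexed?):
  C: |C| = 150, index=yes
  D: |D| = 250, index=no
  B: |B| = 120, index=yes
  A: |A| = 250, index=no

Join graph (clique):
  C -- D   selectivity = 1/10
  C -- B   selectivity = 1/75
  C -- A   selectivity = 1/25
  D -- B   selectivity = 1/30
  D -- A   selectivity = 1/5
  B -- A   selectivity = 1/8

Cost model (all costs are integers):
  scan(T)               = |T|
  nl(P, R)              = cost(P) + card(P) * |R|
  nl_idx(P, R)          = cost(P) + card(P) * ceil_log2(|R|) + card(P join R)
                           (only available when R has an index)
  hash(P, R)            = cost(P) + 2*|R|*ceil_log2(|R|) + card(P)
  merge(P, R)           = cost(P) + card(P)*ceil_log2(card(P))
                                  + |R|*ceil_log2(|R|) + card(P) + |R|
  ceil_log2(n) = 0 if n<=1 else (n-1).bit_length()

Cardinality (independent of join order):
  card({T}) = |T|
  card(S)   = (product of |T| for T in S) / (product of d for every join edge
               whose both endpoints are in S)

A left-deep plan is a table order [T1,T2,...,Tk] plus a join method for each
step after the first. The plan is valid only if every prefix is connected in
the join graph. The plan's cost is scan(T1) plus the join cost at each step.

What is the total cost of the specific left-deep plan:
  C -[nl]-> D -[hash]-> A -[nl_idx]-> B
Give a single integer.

97950

step 1: scan C: cost=150, card=150
step 2: join D via nl
    card(P join D) = 150*250/(10) = 3750
    cost = 150 + 150*250 = 37650
step 3: join A via hash
    card(P join A) = 3750*250/(25*5) = 7500
    cost = 37650 + 2*250*8 + 3750 = 45400
step 4: join B via nl_idx
    card(P join B) = 7500*120/(75*30*8) = 50
    cost = 45400 + 7500*7 + 50 = 97950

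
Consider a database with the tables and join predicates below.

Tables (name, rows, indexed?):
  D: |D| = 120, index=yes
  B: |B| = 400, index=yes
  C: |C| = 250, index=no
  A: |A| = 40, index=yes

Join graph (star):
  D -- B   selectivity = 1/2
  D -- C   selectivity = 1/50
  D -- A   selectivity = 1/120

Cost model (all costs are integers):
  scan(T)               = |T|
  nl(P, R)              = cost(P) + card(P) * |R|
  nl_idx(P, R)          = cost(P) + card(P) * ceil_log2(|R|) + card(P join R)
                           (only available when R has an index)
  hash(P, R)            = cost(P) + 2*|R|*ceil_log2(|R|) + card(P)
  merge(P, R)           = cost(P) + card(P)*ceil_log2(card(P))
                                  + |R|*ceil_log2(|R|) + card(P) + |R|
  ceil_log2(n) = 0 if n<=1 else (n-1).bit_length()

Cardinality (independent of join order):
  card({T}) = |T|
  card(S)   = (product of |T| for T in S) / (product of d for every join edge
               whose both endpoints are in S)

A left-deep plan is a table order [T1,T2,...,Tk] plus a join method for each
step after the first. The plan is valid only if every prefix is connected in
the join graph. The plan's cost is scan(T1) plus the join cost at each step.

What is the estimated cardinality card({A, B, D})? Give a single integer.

8000

Tables in S: A(40), B(400), D(120)
Edges inside S: D-B(d=2), D-A(d=120)
numerator = 40 * 400 * 120 = 1920000
denominator = 2 * 120 = 240
card(S) = 1920000 / 240 = 8000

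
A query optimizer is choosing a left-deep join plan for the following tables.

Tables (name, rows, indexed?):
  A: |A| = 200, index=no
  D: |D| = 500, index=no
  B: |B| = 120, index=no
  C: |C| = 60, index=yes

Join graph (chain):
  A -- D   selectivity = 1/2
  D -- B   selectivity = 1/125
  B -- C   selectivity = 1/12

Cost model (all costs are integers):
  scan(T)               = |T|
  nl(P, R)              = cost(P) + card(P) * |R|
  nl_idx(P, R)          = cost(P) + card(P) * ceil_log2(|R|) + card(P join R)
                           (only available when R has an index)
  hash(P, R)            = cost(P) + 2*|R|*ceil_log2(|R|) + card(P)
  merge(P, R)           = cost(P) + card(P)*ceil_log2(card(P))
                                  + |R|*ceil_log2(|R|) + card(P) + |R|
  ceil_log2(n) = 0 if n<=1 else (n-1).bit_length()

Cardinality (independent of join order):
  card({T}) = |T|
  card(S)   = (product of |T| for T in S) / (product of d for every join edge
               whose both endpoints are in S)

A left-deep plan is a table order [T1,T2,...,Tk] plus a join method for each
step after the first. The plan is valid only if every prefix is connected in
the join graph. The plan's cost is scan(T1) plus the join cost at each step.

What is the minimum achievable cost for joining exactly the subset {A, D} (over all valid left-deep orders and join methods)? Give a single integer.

4200

Selinger DP over subsets of {A,D}:
  {A}: scan cost=200, card=200
  {D}: scan cost=500, card=500
  {AD}: card=50000; try (A,hash)→4200, (D,merge)→7000, (A,merge)→7300, (D,hash)→9400, (D,nl)→100200, (A,nl)→100500; best=4200 via (A,hash)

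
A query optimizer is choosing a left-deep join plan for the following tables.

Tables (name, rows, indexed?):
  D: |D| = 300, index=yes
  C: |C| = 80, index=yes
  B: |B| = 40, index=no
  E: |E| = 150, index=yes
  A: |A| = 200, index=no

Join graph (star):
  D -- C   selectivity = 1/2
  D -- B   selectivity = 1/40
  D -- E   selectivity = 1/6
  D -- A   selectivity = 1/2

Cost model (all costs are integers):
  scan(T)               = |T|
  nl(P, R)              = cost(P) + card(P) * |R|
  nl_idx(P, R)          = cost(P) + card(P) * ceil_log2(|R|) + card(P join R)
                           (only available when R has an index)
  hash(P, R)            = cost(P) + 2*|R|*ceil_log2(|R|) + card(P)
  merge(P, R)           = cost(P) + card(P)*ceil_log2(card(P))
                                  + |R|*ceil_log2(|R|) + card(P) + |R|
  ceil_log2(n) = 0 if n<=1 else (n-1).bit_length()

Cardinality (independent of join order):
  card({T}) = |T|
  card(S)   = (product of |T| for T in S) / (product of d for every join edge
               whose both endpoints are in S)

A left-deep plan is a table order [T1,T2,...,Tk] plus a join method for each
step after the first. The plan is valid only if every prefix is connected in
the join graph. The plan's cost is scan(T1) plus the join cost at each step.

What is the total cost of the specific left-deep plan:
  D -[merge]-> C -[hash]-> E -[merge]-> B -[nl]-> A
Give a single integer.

step 1: scan D: cost=300, card=300
step 2: join C via merge
    card(P join C) = 300*80/(2) = 12000
    cost = 300 + 300*9 + 80*7 + 300 + 80 = 3940
step 3: join E via hash
    card(P join E) = 12000*150/(6) = 300000
    cost = 3940 + 2*150*8 + 12000 = 18340
step 4: join B via merge
    card(P join B) = 300000*40/(40) = 300000
    cost = 18340 + 300000*19 + 40*6 + 300000 + 40 = 6018620
step 5: join A via nl
    card(P join A) = 300000*200/(2) = 30000000
    cost = 6018620 + 300000*200 = 66018620

66018620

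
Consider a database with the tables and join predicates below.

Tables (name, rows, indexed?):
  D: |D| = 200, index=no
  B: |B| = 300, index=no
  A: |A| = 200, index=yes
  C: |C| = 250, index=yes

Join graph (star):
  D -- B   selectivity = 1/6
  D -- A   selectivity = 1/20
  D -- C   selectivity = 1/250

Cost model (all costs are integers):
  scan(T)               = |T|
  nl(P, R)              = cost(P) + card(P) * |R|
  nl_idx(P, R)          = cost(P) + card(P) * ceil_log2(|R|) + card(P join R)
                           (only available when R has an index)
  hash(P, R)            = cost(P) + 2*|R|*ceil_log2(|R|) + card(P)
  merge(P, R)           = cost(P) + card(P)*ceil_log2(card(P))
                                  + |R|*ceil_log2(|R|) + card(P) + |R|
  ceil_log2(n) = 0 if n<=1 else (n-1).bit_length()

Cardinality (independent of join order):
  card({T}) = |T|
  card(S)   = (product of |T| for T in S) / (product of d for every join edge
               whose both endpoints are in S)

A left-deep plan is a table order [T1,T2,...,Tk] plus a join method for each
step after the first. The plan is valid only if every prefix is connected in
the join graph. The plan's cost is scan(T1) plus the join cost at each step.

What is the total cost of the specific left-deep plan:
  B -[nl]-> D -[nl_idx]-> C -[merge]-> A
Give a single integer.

step 1: scan B: cost=300, card=300
step 2: join D via nl
    card(P join D) = 300*200/(6) = 10000
    cost = 300 + 300*200 = 60300
step 3: join C via nl_idx
    card(P join C) = 10000*250/(250) = 10000
    cost = 60300 + 10000*8 + 10000 = 150300
step 4: join A via merge
    card(P join A) = 10000*200/(20) = 100000
    cost = 150300 + 10000*14 + 200*8 + 10000 + 200 = 302100

302100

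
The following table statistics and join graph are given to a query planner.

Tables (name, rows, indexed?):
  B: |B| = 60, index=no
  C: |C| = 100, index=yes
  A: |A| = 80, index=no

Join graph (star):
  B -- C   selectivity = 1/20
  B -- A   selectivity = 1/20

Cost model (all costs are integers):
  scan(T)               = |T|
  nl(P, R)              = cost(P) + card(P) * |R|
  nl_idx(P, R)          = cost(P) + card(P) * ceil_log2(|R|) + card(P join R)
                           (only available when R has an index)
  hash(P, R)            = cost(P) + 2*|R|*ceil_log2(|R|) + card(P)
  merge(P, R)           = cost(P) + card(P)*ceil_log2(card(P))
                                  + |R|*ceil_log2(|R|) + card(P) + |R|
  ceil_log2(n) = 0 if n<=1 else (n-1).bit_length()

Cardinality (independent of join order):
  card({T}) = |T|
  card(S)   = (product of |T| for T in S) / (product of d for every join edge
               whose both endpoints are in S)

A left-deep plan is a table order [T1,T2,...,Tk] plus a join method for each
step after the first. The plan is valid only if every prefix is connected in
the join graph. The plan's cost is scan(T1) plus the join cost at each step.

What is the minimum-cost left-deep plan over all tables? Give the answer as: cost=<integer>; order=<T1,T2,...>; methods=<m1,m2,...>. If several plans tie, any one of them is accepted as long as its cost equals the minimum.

Selinger DP (subsets sized 1..n):
  {B}: scan cost=60, card=60
  {C}: scan cost=100, card=100
  {A}: scan cost=80, card=80
  {BC}: card=300; try (C,nl_idx)→780, (B,hash)→920, (C,merge)→1280, (B,merge)→1320, (C,hash)→1520, (C,nl)→6060 …(+1); best=780 via (C,nl_idx)
  {AB}: card=240; try (B,hash)→880, (A,merge)→1120, (B,merge)→1140, (A,hash)→1240, (A,nl)→4860, (B,nl)→4880; best=880 via (B,hash)
  {ABC}: card=1200; try (A,hash)→2200, (C,hash)→2520, (C,nl_idx)→3760, (C,merge)→3840, (A,merge)→4420, (A,nl)→24780 …(+1); best=2200 via (A,hash)

cost=2200; order=B,C,A; methods=nl_idx,hash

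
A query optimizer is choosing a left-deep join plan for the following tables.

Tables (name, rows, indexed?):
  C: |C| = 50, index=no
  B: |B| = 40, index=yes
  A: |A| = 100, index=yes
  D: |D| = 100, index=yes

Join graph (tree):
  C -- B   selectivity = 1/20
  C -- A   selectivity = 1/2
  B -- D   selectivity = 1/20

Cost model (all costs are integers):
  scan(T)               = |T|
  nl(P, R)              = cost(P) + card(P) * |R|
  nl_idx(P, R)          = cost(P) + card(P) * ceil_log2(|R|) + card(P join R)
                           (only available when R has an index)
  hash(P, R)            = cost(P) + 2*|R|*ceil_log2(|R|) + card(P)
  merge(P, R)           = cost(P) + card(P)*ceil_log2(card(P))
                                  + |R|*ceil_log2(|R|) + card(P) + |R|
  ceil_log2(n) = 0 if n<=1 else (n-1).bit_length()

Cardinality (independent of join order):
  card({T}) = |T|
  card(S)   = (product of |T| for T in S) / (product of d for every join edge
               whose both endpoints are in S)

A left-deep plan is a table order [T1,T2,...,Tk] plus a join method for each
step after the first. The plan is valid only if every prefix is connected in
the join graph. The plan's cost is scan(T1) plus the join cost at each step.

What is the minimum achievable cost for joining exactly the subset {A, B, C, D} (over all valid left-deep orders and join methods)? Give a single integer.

Selinger DP over subsets of {A,B,C,D}:
  {C}: scan cost=50, card=50
  {B}: scan cost=40, card=40
  {A}: scan cost=100, card=100
  {D}: scan cost=100, card=100
  {BC}: card=100; try (B,nl_idx)→450, (B,hash)→580, (C,merge)→670, (C,hash)→680, (B,merge)→680, (C,nl)→2040 …(+1); best=450 via (B,nl_idx)
  {AC}: card=2500; try (C,hash)→800, (A,merge)→1200, (C,merge)→1250, (A,hash)→1500, (A,nl_idx)→2900, (A,nl)→5050 …(+1); best=800 via (C,hash)
  {BD}: card=200; try (D,nl_idx)→520, (B,hash)→680, (B,nl_idx)→900, (D,merge)→1120, (B,merge)→1180, (D,hash)→1480 …(+2); best=520 via (D,nl_idx)
  {ABC}: card=5000; try (A,hash)→1950, (A,merge)→2050, (B,hash)→3780, (A,nl_idx)→6150, (A,nl)→10450, (B,nl_idx)→20800 …(+2); best=1950 via (A,hash)
  {BCD}: card=500; try (C,hash)→1320, (D,nl_idx)→1650, (D,hash)→1950, (D,merge)→2050, (C,merge)→2670, (D,nl)→10450 …(+1); best=1320 via (C,hash)
  {ABCD}: card=25000; try (A,hash)→3220, (A,merge)→7120, (D,hash)→8350, (A,nl_idx)→29820, (A,nl)→51320, (D,nl_idx)→61950 …(+2); best=3220 via (A,hash)

3220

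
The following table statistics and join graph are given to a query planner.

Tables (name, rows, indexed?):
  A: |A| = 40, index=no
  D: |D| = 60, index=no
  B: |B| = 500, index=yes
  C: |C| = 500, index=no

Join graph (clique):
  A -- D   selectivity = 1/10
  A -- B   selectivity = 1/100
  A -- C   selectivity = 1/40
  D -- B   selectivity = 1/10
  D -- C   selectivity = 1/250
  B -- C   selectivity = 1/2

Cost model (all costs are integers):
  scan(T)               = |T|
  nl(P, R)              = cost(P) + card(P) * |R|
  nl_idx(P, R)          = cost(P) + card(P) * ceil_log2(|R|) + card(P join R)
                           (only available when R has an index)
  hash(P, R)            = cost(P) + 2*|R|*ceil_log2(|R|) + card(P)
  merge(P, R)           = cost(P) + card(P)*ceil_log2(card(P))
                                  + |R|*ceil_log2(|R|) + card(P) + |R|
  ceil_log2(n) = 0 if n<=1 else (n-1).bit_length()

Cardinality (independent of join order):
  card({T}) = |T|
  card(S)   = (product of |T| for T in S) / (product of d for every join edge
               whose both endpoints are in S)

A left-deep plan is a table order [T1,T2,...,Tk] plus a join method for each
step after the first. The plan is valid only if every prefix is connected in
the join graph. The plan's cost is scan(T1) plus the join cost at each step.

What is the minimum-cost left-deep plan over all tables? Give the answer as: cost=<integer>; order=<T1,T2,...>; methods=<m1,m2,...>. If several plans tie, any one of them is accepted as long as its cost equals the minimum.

cost=2431; order=C,D,A,B; methods=hash,hash,nl_idx

Selinger DP (subsets sized 1..n):
  {A}: scan cost=40, card=40
  {D}: scan cost=60, card=60
  {B}: scan cost=500, card=500
  {C}: scan cost=500, card=500
  {AD}: card=240; try (A,hash)→600, (D,merge)→740, (A,merge)→760, (D,hash)→800, (D,nl)→2440, (A,nl)→2460; best=600 via (A,hash)
  {AB}: card=200; try (B,nl_idx)→600, (A,hash)→1480, (B,merge)→5320, (A,merge)→5780, (B,hash)→9080, (B,nl)→20040 …(+1); best=600 via (B,nl_idx)
  {AC}: card=500; try (A,hash)→1480, (C,merge)→5320, (A,merge)→5780, (C,hash)→9080, (C,nl)→20040, (A,nl)→20500; best=1480 via (A,hash)
  {BD}: card=3000; try (D,hash)→1720, (B,nl_idx)→3600, (B,merge)→5480, (D,merge)→5920, (B,hash)→9120, (B,nl)→30060 …(+1); best=1720 via (D,hash)
  {CD}: card=120; try (D,hash)→1720, (C,merge)→5480, (D,merge)→5920, (C,hash)→9120, (C,nl)→30060, (D,nl)→30500; best=1720 via (D,hash)
  {BC}: card=125000; try (C,hash)→10000, (B,hash)→10000, (C,merge)→10500, (B,merge)→10500, (B,nl_idx)→130000, (C,nl)→250500 …(+1); best=10000 via (C,hash)
  {ABD}: card=120; try (D,hash)→1520, (D,merge)→2820, (B,nl_idx)→2880, (A,hash)→5200, (B,merge)→7760, (B,hash)→9840 …(+4); best=1520 via (D,hash)
  {ACD}: card=12; try (A,hash)→2320, (D,hash)→2700, (A,merge)→2960, (A,nl)→6520, (D,merge)→6900, (C,merge)→7760 …(+3); best=2320 via (A,hash)
  {ABC}: card=1250; try (B,nl_idx)→7230, (C,merge)→7400, (C,hash)→9800, (B,hash)→10980, (B,merge)→11480, (C,nl)→100600 …(+4); best=7230 via (B,nl_idx)
  {BCD}: card=3000; try (B,nl_idx)→5800, (B,merge)→7680, (B,hash)→10840, (C,hash)→13720, (C,merge)→45720, (B,nl)→61720 …(+4); best=5800 via (B,nl_idx)
  {ABCD}: card=3; try (B,nl_idx)→2431, (B,merge)→7380, (C,merge)→7480, (B,nl)→8320, (D,hash)→9200, (A,hash)→9280 …(+7); best=2431 via (B,nl_idx)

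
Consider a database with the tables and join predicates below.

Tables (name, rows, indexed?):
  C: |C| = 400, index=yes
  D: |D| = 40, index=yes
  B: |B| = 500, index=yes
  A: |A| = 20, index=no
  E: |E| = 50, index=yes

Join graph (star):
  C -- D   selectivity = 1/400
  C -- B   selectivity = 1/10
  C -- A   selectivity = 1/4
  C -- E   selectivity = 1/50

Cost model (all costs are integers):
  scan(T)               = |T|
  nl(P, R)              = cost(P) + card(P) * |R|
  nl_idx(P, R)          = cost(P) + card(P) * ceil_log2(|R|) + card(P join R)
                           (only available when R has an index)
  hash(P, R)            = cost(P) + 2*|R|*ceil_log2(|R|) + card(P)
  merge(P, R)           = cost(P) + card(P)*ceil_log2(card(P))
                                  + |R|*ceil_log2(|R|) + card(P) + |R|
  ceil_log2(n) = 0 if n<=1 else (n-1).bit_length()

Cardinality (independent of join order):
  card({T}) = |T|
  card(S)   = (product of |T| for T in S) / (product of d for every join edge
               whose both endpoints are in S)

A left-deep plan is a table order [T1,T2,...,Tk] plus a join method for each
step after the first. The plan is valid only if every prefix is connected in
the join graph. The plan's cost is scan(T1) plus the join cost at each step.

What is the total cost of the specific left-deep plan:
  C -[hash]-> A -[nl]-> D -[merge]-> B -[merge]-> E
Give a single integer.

238150

step 1: scan C: cost=400, card=400
step 2: join A via hash
    card(P join A) = 400*20/(4) = 2000
    cost = 400 + 2*20*5 + 400 = 1000
step 3: join D via nl
    card(P join D) = 2000*40/(400) = 200
    cost = 1000 + 2000*40 = 81000
step 4: join B via merge
    card(P join B) = 200*500/(10) = 10000
    cost = 81000 + 200*8 + 500*9 + 200 + 500 = 87800
step 5: join E via merge
    card(P join E) = 10000*50/(50) = 10000
    cost = 87800 + 10000*14 + 50*6 + 10000 + 50 = 238150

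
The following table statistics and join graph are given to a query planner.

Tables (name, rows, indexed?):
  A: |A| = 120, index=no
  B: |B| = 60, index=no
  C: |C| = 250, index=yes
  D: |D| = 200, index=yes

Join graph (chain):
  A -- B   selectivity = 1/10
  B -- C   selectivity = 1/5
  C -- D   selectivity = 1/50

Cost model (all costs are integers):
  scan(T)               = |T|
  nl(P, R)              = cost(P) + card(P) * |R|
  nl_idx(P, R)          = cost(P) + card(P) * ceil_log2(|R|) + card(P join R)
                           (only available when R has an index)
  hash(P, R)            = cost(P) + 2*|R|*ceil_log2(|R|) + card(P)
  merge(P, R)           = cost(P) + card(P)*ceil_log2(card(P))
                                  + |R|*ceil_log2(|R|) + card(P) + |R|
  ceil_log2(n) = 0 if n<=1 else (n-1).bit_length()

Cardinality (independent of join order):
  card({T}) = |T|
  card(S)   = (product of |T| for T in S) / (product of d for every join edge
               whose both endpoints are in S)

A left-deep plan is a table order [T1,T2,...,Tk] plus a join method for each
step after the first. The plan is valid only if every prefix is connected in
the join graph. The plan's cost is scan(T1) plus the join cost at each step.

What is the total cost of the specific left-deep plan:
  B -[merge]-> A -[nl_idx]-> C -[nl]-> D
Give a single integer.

step 1: scan B: cost=60, card=60
step 2: join A via merge
    card(P join A) = 60*120/(10) = 720
    cost = 60 + 60*6 + 120*7 + 60 + 120 = 1440
step 3: join C via nl_idx
    card(P join C) = 720*250/(5) = 36000
    cost = 1440 + 720*8 + 36000 = 43200
step 4: join D via nl
    card(P join D) = 36000*200/(50) = 144000
    cost = 43200 + 36000*200 = 7243200

7243200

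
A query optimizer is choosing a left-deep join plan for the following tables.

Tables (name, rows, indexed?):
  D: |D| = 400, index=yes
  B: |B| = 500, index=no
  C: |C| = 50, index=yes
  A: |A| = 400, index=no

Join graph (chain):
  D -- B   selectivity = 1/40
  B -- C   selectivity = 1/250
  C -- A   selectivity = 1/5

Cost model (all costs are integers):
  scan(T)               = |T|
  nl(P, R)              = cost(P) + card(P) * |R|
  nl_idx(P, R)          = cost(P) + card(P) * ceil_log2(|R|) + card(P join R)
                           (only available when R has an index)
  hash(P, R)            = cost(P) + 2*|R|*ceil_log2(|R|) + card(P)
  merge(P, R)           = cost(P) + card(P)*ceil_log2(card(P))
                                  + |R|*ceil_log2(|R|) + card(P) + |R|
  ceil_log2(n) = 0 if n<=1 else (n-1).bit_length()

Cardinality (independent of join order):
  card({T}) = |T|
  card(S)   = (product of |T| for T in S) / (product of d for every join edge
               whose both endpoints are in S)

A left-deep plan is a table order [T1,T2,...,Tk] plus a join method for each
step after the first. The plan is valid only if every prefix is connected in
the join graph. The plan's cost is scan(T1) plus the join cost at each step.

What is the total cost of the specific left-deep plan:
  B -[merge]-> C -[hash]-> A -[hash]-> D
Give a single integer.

step 1: scan B: cost=500, card=500
step 2: join C via merge
    card(P join C) = 500*50/(250) = 100
    cost = 500 + 500*9 + 50*6 + 500 + 50 = 5850
step 3: join A via hash
    card(P join A) = 100*400/(5) = 8000
    cost = 5850 + 2*400*9 + 100 = 13150
step 4: join D via hash
    card(P join D) = 8000*400/(40) = 80000
    cost = 13150 + 2*400*9 + 8000 = 28350

28350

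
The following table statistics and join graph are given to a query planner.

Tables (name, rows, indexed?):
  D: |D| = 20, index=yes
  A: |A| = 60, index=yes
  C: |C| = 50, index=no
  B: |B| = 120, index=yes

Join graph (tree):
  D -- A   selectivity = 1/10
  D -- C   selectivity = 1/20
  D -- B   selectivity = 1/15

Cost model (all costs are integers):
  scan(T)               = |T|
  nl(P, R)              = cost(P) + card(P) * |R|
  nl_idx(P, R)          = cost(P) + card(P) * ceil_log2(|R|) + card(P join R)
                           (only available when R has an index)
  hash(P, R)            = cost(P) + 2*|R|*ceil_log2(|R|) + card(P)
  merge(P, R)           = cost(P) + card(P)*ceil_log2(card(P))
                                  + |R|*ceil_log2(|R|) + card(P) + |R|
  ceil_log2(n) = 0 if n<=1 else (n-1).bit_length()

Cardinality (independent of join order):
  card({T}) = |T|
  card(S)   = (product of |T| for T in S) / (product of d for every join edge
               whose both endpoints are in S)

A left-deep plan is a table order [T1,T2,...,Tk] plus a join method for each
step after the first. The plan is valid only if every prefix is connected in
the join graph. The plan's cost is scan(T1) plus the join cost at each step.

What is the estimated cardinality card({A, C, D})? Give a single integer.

300

Tables in S: A(60), C(50), D(20)
Edges inside S: D-A(d=10), D-C(d=20)
numerator = 60 * 50 * 20 = 60000
denominator = 10 * 20 = 200
card(S) = 60000 / 200 = 300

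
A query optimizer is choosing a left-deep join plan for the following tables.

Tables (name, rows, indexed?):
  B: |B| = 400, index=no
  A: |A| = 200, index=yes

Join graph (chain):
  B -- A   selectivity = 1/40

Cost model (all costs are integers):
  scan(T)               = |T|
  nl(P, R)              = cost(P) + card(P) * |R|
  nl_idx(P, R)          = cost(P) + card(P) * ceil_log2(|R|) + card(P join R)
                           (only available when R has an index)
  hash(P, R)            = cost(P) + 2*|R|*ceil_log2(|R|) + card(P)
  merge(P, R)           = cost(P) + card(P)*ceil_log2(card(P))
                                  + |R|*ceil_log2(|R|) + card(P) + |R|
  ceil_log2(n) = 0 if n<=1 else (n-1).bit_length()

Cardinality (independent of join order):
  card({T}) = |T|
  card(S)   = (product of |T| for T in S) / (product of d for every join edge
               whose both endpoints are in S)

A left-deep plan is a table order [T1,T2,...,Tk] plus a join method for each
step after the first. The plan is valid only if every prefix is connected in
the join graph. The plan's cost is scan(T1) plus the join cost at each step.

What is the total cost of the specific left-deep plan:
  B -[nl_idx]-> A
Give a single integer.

step 1: scan B: cost=400, card=400
step 2: join A via nl_idx
    card(P join A) = 400*200/(40) = 2000
    cost = 400 + 400*8 + 2000 = 5600

5600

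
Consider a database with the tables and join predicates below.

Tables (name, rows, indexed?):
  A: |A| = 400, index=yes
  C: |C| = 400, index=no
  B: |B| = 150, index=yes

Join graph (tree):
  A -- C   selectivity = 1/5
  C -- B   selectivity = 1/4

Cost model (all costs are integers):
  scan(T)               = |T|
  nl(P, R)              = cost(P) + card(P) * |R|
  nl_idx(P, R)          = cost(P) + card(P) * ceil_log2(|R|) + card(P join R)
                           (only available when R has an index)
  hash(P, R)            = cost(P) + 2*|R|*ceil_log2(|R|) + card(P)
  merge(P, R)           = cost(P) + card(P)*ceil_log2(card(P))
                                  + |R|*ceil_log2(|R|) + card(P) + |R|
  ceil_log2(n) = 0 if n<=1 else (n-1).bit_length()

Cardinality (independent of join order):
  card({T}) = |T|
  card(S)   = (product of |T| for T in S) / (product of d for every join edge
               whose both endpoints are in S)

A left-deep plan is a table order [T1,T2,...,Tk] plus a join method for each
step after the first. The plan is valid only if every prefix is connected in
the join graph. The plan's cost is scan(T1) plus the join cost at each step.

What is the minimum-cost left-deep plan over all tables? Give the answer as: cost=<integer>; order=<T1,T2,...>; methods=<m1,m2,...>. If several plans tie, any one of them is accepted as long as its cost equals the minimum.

cost=25400; order=C,B,A; methods=hash,hash

Selinger DP (subsets sized 1..n):
  {A}: scan cost=400, card=400
  {C}: scan cost=400, card=400
  {B}: scan cost=150, card=150
  {AC}: card=32000; try (C,hash)→8000, (A,hash)→8000, (C,merge)→8400, (A,merge)→8400, (A,nl_idx)→36000, (C,nl)→160400 …(+1); best=8000 via (C,hash)
  {BC}: card=15000; try (B,hash)→3200, (C,merge)→5500, (B,merge)→5750, (C,hash)→7500, (B,nl_idx)→18600, (C,nl)→60150 …(+1); best=3200 via (B,hash)
  {ABC}: card=1200000; try (A,hash)→25400, (B,hash)→42400, (A,merge)→232200, (B,merge)→521350, (A,nl_idx)→1338200, (B,nl_idx)→1464000 …(+2); best=25400 via (A,hash)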